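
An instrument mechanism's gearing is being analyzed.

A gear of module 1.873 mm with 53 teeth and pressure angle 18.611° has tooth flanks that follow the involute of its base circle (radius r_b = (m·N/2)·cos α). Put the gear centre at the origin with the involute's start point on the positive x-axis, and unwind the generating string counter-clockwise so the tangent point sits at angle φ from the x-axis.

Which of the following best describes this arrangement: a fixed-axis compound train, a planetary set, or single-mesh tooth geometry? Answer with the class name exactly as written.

class = single-mesh tooth geometry [base-circle involute, m = 1.873, 53T]
classification: single-mesh tooth geometry

single-mesh tooth geometry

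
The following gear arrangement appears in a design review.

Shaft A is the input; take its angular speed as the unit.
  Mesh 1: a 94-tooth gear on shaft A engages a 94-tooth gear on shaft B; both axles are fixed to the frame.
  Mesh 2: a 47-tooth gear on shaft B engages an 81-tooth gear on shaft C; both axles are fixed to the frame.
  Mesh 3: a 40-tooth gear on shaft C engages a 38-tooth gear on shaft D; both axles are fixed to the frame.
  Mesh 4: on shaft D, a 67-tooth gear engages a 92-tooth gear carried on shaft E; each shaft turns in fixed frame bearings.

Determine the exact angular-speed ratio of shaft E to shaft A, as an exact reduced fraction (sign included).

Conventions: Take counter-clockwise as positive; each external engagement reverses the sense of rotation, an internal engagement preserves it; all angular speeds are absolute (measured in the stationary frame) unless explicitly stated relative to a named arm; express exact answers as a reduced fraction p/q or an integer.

class = fixed-axis compound train [4 meshes; 4 ratios multiply, 4 sense flips]
mesh 1 [94T→94T]: running ratio 1, sense −
mesh 2 [47T→81T]: running ratio 47/81, sense +
mesh 3 [40T→38T]: running ratio 940/1539, sense −
mesh 4 [67T→92T]: running ratio 15745/35397, sense +
ω_out/ω_in = 15745/35397

15745/35397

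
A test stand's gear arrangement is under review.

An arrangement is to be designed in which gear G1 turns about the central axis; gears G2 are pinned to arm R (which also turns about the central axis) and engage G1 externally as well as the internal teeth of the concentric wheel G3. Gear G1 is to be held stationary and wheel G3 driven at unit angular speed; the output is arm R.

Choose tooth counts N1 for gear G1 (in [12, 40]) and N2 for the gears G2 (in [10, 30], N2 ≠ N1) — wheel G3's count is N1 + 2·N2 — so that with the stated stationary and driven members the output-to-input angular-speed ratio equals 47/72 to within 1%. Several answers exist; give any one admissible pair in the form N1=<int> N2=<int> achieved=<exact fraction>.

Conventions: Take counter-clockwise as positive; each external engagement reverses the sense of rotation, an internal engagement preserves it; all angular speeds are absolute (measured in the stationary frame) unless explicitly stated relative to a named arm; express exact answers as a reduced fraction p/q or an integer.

topology: planetary set — design target 47/72, arm = carrier (Willis)
Willis with ω_sun = 0: ω_arm/ω_ring = N3/(N1+N3); set equal to 47/72  ⇒  N3/N1 = (47/72)/(1 − 47/72) = 47/25
N3 = N1 + 2·N2  ⇒  N2/N1 = (N3/N1 − 1)/2 = (47/25 − 1)/2 = 11/25
smallest multiple with N1 ≥ 12 and N2 ≥ 10: k = 1  ⇒  N1 = 1·25 = 25, N2 = 1·11 = 11 (N1 ≤ 40, N2 ≤ 30, N2 ≠ N1 ✓), N3 = 25 + 2·11 = 47
check: N3/(N1+N3) with N1 = 25, N3 = 47 gives 47/72; |achieved − target| = 0 ≤ 47/7200 ✓

N1=25 N2=11 achieved=47/72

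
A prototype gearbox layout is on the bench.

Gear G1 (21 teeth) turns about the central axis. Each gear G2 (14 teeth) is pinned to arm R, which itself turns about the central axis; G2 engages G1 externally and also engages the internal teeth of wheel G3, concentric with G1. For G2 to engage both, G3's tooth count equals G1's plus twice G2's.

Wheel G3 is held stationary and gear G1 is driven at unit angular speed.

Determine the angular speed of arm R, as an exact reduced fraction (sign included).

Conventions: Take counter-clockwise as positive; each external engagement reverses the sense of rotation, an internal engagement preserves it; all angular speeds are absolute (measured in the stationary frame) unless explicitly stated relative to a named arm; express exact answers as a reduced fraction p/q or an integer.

3/10

planetary set (21T centre, 14T on arm, 49T internal) — Willis relation
ring teeth: 21 + 2·14 = 49
21(ω_sun−ω_arm) = −49(ω_ring−ω_arm),  ω_ring = 0, ω_sun = 1
21(1−ω_arm) = −49(0−ω_arm)  ⇒  70·ω_arm = 21  ⇒  ω_arm = 3/10
exact speed ratio = 3/10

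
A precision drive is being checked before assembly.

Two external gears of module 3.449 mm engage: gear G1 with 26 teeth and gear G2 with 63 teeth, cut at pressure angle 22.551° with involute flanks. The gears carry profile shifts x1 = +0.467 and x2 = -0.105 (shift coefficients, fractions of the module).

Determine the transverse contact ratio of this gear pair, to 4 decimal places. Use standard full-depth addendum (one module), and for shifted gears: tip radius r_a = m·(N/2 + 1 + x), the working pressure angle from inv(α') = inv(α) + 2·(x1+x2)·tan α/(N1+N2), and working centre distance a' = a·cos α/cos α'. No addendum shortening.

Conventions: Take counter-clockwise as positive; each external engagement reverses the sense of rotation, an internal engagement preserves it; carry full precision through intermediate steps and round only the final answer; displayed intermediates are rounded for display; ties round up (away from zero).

1.5009

class = single-mesh tooth geometry [involute pair 26T × 63T, m = 3.449]
base radii: r_b1 = 41.408697, r_b2 = 100.336459
tip radii: r_a1 = 49.896683, r_a2 = 111.730355
inv(α') = inv(22.551°) + 2·(+0.467-0.105)·tan α/(26+63) = 0.02504563  ⇒  α' = 23.61622°
a' = a·cos α / cos α' = 153.4805·cos 22.551°/cos 23.61622° = 154.701506
action lengths: √(r_a1²−r_b1²) = 27.838800, √(r_a2²−r_b2²) = 49.155542
base pitch p_b = π·m·cos α = 10.006866
CR = (27.838800 + 49.155542 − 154.701506·sin 23.61622°)/10.006866 = 1.500931
contact ratio ≈ 1.5009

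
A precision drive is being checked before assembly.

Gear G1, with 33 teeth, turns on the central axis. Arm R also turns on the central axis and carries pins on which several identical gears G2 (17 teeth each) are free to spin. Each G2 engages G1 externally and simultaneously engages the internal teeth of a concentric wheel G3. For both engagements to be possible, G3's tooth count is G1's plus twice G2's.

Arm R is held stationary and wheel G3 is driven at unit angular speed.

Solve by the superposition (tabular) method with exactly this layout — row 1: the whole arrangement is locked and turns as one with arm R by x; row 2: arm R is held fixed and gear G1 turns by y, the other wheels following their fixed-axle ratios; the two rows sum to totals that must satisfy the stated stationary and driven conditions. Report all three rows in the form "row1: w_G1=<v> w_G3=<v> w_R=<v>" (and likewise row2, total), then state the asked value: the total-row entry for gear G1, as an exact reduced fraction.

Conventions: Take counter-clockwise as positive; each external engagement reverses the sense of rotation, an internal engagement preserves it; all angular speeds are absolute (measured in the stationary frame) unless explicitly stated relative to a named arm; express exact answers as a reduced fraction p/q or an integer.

recognized (axles ride arm R): planetary set, 33/17/67 teeth
row 1: whole set turns with the arm by x
row 2 — arm fixed, fixed-axis ratios: sun y, ring −(33/67)·y, arm 0
boundary: total ω_arm = x = 0 and total ω_ring = x − (33/67)·y = 1  ⇒  y = -67/33, x = 0
row 2 ring = −(33/67)·(-67/33) = 1
totals (row 1 + row 2): sun 0 + (-67/33) = -67/33, ring 0 + 1 = 1, arm 0 + 0 = 0
asked cell (total, sun) = -67/33

row1: w_G1=0 w_G3=0 w_R=0
row2: w_G1=-67/33 w_G3=1 w_R=0
total: w_G1=-67/33 w_G3=1 w_R=0
asked value: -67/33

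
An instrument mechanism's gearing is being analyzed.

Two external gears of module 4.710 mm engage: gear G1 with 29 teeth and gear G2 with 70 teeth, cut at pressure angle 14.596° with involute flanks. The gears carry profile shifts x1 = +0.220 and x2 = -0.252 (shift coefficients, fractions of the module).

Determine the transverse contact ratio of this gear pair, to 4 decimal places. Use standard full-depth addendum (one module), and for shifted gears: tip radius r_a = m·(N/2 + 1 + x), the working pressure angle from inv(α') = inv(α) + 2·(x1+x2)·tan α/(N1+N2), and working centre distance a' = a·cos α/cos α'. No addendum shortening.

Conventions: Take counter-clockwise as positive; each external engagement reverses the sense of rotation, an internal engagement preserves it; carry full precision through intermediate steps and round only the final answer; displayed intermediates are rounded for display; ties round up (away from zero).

2.0307

recognized (one external pair, fixed centres): single-mesh tooth geometry, m = 4.710, N1 = 29, N2 = 70
base radii: r_b1 = 66.090899, r_b2 = 159.529757
tip radii: r_a1 = 74.041200, r_a2 = 168.373080
inv(α') = inv(14.596°) + 2·(+0.220-0.252)·tan α/(29+70) = 0.00548934  ⇒  α' = 14.45229°
a' = a·cos α / cos α' = 233.1450·cos 14.596°/cos 14.45229° = 232.993552
action lengths: √(r_a1²−r_b1²) = 33.378021, √(r_a2²−r_b2²) = 53.849332
base pitch p_b = π·m·cos α = 14.319358
CR = (33.378021 + 53.849332 − 232.993552·sin 14.45229°)/14.319358 = 2.030697
contact ratio ≈ 2.0307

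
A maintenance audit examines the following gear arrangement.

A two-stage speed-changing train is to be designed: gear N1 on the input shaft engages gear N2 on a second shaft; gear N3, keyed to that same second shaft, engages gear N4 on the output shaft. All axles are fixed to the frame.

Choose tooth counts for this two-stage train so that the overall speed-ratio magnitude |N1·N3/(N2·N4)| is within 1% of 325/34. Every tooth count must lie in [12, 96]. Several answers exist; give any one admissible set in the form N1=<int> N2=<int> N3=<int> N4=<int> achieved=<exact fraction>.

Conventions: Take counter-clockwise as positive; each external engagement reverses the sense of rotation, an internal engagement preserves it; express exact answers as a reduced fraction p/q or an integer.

N1=25 N2=12 N3=78 N4=17 achieved=325/34

topology: fixed-axis compound train — 2 stages, target 325/34
target = 325/34 in lowest terms: an exact hit needs N1·N3 = k·325 and N2·N4 = k·34 for one integer k, every count in [12, 96]; additionally prefer no 1:1 stage (N1 ≠ N2, N3 ≠ N4)
k = 1…5: no 1:1-free in-range split of k·325 and k·34 into factor pairs; take k = 6
k = 6: N1·N3 = 1950 = 25·78, N2·N4 = 204 = 12·17
achieved = 25·78/(12·17) = 325/34; |achieved − target| = 0 ≤ 13/136 ✓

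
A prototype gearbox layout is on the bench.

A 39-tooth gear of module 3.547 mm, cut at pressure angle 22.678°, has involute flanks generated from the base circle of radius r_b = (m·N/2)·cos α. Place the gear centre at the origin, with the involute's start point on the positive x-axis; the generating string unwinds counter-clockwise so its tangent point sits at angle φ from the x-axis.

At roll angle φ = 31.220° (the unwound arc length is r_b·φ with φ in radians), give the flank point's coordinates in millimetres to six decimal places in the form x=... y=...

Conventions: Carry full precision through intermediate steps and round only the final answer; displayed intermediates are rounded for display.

recognized (one wheel, involute flank): single-mesh tooth geometry, m = 3.547, N = 39
pitch radius r_p = m·N/2 = 3.547·39/2 = 69.166500
base radius r_b = r_p·cos α = 69.166500·cos 22.678° = 63.818975
roll angle φ = 31.220° = 0.54489179 rad
x = r_b·(cos φ + φ·sin φ) = 72.601406
y = r_b·(sin φ − φ·cos φ) = 3.340486

x=72.601406 y=3.340486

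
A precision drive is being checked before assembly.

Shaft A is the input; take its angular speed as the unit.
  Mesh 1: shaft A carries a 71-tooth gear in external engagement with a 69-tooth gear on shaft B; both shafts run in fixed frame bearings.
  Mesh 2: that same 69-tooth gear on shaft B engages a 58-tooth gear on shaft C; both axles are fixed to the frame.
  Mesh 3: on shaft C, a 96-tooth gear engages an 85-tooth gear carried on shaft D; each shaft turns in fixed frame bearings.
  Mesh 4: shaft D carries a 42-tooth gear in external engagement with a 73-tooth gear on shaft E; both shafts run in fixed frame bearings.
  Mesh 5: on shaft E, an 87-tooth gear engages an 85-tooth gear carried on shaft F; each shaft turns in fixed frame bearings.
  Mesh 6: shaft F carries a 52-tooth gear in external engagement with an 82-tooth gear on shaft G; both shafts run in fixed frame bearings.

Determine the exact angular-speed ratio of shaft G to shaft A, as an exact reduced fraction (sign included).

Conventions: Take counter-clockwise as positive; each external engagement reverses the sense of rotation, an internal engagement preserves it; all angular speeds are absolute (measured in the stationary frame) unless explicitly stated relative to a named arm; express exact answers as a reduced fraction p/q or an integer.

11164608/21624425

class = fixed-axis compound train [6 meshes; 6 ratios multiply, 6 sense flips]
mesh 1 [71T→69T]: running ratio 71/69, sense −
mesh 2 [69T→58T]: running ratio 71/58, sense +
mesh 3 [96T→85T]: running ratio 3408/2465, sense −
mesh 4 [42T→73T]: running ratio 143136/179945, sense +
mesh 5 [87T→85T]: running ratio 429408/527425, sense −
mesh 6 [52T→82T]: running ratio 11164608/21624425, sense +
ω_out/ω_in = 11164608/21624425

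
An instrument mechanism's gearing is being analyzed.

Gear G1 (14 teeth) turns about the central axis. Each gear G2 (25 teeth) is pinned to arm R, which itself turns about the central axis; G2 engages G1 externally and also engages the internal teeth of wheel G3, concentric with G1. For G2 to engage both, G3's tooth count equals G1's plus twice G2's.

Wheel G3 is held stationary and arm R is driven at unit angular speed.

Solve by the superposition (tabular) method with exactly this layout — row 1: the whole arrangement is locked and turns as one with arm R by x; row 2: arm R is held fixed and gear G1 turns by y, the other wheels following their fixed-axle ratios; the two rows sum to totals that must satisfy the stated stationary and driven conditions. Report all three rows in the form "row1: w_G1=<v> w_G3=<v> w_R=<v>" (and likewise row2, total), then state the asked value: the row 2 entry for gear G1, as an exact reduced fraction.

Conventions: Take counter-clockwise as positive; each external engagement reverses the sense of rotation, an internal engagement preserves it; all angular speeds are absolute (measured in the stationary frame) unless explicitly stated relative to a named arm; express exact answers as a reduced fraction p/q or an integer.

planetary set (14T centre, 25T on arm, 64T internal) — Willis relation
superposition row 1 [locked train]: every member turns x
row 2 (arm held, sun turns y): ω_ring = −(14/64)·y, ω_arm = 0
boundary: total ω_ring = x − (14/64)·y = 0 and total ω_arm = x = 1  ⇒  y = 32/7, x = 1
row 2 ring = −(14/64)·32/7 = -1
totals (row 1 + row 2): sun 1 + 32/7 = 39/7, ring 1 + (-1) = 0, arm 1 + 0 = 1
asked cell (row2, sun) = 32/7

row1: w_G1=1 w_G3=1 w_R=1
row2: w_G1=32/7 w_G3=-1 w_R=0
total: w_G1=39/7 w_G3=0 w_R=1
asked value: 32/7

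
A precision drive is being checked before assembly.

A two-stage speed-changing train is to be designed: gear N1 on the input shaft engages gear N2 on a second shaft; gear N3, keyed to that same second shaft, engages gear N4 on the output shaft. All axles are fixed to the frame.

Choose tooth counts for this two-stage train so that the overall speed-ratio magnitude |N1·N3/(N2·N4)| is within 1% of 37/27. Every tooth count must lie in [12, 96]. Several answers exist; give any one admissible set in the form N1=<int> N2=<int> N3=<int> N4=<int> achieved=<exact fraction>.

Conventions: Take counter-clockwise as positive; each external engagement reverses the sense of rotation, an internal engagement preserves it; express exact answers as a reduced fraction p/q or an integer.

N1=12 N2=27 N3=37 N4=12 achieved=37/27

class = fixed-axis compound train [2-stage, 37/27 wanted]
target = 37/27 in lowest terms: an exact hit needs N1·N3 = k·37 and N2·N4 = k·27 for one integer k, every count in [12, 96]; additionally prefer no 1:1 stage (N1 ≠ N2, N3 ≠ N4)
k = 1…11: no 1:1-free in-range split of k·37 and k·27 into factor pairs; take k = 12
k = 12: N1·N3 = 444 = 12·37, N2·N4 = 324 = 27·12
achieved = 12·37/(27·12) = 37/27; |achieved − target| = 0 ≤ 37/2700 ✓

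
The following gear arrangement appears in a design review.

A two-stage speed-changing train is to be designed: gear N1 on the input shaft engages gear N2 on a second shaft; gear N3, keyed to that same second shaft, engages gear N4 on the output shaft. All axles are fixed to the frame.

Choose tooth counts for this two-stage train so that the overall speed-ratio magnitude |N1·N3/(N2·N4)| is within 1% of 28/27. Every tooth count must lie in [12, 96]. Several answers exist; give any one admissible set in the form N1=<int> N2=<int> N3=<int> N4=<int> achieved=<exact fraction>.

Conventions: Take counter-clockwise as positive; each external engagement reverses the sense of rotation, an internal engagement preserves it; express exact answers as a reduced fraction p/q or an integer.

design class (target 28/27): fixed-axis compound train
target = 28/27 in lowest terms: an exact hit needs N1·N3 = k·28 and N2·N4 = k·27 for one integer k, every count in [12, 96]; additionally prefer no 1:1 stage (N1 ≠ N2, N3 ≠ N4)
k = 1…7: no 1:1-free in-range split of k·28 and k·27 into factor pairs; take k = 8
k = 8: N1·N3 = 224 = 14·16, N2·N4 = 216 = 12·18
achieved = 14·16/(12·18) = 28/27; |achieved − target| = 0 ≤ 7/675 ✓

N1=14 N2=12 N3=16 N4=18 achieved=28/27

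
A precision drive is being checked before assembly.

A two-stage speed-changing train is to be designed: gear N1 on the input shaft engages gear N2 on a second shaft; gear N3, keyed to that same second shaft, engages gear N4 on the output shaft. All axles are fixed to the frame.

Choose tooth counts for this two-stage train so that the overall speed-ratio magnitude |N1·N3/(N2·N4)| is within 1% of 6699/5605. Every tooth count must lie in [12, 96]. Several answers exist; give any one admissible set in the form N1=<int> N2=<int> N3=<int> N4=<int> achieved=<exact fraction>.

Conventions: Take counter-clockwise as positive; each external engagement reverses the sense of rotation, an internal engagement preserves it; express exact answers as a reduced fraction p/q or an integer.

N1=77 N2=59 N3=87 N4=95 achieved=6699/5605

design class (target 6699/5605): fixed-axis compound train
target = 6699/5605 in lowest terms: an exact hit needs N1·N3 = k·6699 and N2·N4 = k·5605 for one integer k, every count in [12, 96]; additionally prefer no 1:1 stage (N1 ≠ N2, N3 ≠ N4)
k = 1: N1·N3 = 6699 = 77·87, N2·N4 = 5605 = 59·95
achieved = 77·87/(59·95) = 6699/5605; |achieved − target| = 0 ≤ 6699/560500 ✓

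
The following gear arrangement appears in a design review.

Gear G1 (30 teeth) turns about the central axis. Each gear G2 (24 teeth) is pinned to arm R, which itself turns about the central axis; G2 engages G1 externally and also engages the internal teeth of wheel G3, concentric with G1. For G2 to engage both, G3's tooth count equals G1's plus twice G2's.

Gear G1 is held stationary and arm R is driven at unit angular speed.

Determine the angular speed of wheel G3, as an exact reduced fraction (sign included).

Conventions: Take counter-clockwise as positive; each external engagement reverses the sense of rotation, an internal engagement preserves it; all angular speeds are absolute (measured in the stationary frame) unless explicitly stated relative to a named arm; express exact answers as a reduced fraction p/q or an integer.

18/13

planetary set (30T centre, 24T on arm, 78T internal) — Willis relation
ring teeth: 30 + 2·24 = 78
30(ω_sun−ω_arm) = −78(ω_ring−ω_arm),  ω_sun = 0, ω_arm = 1
ω_ring = 1 − (30/78)(0−1) = 18/13
exact speed ratio = 18/13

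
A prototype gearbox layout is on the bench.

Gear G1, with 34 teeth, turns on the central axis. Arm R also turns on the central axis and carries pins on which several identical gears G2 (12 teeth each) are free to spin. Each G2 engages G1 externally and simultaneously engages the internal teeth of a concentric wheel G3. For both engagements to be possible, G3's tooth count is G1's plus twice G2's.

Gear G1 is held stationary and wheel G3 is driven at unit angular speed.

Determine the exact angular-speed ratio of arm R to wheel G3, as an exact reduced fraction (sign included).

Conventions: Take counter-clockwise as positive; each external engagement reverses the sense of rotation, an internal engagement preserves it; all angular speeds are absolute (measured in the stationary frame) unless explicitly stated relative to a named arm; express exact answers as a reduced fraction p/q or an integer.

29/46

topology: planetary set — G1 34T / G2 12T / G3 58T, arm = carrier (Willis)
ring teeth: 34 + 2·12 = 58
34(ω_sun−ω_arm) = −58(ω_ring−ω_arm),  ω_sun = 0, ω_ring = 1
34(0−ω_arm) = −58(1−ω_arm)  ⇒  92·ω_arm = 58  ⇒  ω_arm = 29/46
ω_out/ω_in = 29/46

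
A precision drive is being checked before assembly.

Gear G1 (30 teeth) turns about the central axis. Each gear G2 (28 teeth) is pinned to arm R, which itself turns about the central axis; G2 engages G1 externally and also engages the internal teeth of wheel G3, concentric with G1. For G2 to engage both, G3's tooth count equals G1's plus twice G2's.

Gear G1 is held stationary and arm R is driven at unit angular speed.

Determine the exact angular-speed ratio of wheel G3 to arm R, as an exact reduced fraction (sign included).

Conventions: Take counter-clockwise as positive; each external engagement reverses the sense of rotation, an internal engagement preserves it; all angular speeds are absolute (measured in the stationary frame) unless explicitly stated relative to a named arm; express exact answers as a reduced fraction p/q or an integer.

topology: planetary set — G1 30T / G2 28T / G3 86T, arm = carrier (Willis)
ring teeth: 30 + 2·28 = 86
30(ω_sun−ω_arm) = −86(ω_ring−ω_arm),  ω_sun = 0, ω_arm = 1
ω_ring = 1 − (30/86)(0−1) = 58/43
ω_out/ω_in = 58/43

58/43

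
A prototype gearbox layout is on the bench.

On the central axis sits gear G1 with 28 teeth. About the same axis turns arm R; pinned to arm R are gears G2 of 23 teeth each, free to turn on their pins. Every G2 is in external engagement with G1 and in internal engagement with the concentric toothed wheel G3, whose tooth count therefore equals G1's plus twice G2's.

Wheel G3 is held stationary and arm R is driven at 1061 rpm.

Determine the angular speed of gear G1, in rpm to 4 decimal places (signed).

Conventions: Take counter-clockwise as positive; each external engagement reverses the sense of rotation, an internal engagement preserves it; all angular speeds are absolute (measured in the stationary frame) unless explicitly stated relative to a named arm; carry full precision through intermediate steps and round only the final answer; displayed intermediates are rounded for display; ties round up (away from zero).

+3865.0714 rpm

class = planetary set [G3 = 28+2·23 = 74; Willis about the carrier]
normalise by the input: solve with ω_arm = 1, then scale by 1061 rpm
ring teeth: 28 + 2·23 = 74
28(ω_sun−ω_arm) = −74(ω_ring−ω_arm),  ω_ring = 0, ω_arm = 1
ω_sun = 1 − (74/28)(0−1) = 51/14
scale: ω_sun = 51/14 × 1061 rpm = +3865.0714 rpm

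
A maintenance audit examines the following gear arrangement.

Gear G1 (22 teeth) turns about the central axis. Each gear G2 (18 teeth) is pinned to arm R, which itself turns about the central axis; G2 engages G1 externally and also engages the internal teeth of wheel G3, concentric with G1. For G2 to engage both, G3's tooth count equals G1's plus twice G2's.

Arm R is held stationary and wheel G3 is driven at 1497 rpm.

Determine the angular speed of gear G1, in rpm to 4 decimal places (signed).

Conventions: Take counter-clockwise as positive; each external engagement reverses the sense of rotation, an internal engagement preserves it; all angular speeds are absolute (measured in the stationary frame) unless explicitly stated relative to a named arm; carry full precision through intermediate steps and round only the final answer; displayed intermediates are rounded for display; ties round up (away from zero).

-3946.6364 rpm

recognized (axles ride arm R): planetary set, 22/18/58 teeth
normalise by the input: solve with ω_ring = 1, then scale by 1497 rpm
ring teeth: 22 + 2·18 = 58
22(ω_sun−ω_arm) = −58(ω_ring−ω_arm),  ω_arm = 0, ω_ring = 1
ω_sun = 0 − (58/22)(1−0) = -29/11
scale: ω_sun = -29/11 × 1497 rpm = -3946.6364 rpm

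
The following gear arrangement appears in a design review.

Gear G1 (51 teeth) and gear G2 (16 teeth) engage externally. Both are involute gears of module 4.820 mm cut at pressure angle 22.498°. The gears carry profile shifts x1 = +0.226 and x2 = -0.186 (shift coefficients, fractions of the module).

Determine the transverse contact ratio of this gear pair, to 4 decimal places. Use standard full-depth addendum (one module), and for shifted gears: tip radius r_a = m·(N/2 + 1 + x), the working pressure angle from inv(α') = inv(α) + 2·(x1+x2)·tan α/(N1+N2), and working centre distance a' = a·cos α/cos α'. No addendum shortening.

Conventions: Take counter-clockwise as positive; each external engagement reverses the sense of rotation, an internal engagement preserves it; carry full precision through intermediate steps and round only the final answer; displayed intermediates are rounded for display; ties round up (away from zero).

recognized (one external pair, fixed centres): single-mesh tooth geometry, m = 4.820, N1 = 51, N2 = 16
base radii: r_b1 = 113.555675, r_b2 = 35.625310
tip radii: r_a1 = 128.819320, r_a2 = 42.483480
inv(α') = inv(22.498°) + 2·(+0.226-0.186)·tan α/(51+16) = 0.02200303  ⇒  α' = 22.66185°
a' = a·cos α / cos α' = 161.4700·cos 22.498°/cos 22.66185° = 161.662136
action lengths: √(r_a1²−r_b1²) = 60.823728, √(r_a2²−r_b2²) = 23.144835
base pitch p_b = π·m·cos α = 13.990026
CR = (60.823728 + 23.144835 − 161.662136·sin 22.66185°)/13.990026 = 1.549782
contact ratio ≈ 1.5498

1.5498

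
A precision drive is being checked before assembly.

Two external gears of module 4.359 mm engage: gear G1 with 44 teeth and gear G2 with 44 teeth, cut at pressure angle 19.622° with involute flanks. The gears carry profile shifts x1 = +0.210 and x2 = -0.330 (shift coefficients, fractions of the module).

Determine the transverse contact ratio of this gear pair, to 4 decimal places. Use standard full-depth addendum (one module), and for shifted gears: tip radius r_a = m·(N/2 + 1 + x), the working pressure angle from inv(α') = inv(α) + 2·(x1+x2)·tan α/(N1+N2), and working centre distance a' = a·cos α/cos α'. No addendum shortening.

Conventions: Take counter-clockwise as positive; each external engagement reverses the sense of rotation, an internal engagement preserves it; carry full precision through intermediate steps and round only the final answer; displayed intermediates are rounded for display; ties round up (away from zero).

class = single-mesh tooth geometry [involute pair 44T × 44T, m = 4.359]
base radii: r_b1 = 90.329067, r_b2 = 90.329067
tip radii: r_a1 = 101.172390, r_a2 = 98.818530
inv(α') = inv(19.622°) + 2·(+0.210-0.330)·tan α/(44+44) = 0.01307588  ⇒  α' = 19.17267°
a' = a·cos α / cos α' = 191.7960·cos 19.622°/cos 19.17267° = 191.267125
action lengths: √(r_a1²−r_b1²) = 45.568763, √(r_a2²−r_b2²) = 40.071955
base pitch p_b = π·m·cos α = 12.898961
CR = (45.568763 + 40.071955 − 191.267125·sin 19.17267°)/12.898961 = 1.769561
contact ratio ≈ 1.7696

1.7696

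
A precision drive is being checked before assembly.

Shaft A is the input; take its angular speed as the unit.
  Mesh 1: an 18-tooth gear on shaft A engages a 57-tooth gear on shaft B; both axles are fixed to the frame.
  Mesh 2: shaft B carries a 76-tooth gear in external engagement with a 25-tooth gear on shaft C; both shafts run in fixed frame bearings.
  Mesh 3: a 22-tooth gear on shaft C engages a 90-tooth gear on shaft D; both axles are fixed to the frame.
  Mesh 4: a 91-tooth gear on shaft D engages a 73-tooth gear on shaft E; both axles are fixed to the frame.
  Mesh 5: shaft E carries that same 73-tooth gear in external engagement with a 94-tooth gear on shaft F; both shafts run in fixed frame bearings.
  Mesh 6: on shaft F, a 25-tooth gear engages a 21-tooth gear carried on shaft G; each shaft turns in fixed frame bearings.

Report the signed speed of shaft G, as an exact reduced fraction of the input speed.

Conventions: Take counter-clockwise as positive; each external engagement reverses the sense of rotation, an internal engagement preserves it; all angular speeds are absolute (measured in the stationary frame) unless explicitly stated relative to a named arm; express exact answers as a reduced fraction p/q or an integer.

6-mesh fixed-axis compound train (all bearings frame-fixed)
mesh 1 [18T→57T]: |ω|/ω_in = 1×18/57 = 6/19, sense flips to −
mesh 2 [76T→25T]: |ω|/ω_in = (6/19)×76/25 = 24/25, sense flips to +
mesh 3 [22T→90T]: |ω|/ω_in = (24/25)×22/90 = 88/375, sense flips to −
mesh 4 [91T→73T]: |ω|/ω_in = (88/375)×91/73 = 8008/27375, sense flips to +
mesh 5 [73T→94T]: |ω|/ω_in = (8008/27375)×73/94 = 4004/17625, sense flips to −
mesh 6 [25T→21T]: |ω|/ω_in = (4004/17625)×25/21 = 572/2115, sense flips to +
signed output speed (× input speed) = 572/2115

572/2115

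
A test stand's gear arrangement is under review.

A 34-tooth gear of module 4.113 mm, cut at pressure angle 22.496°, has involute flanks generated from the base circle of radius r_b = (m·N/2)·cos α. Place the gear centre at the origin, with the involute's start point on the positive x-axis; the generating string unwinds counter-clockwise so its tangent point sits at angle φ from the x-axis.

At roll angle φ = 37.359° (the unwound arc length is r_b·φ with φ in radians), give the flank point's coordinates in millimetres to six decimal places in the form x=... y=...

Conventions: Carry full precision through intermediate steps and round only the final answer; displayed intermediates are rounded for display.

x=76.907489 y=5.719451

class = single-mesh tooth geometry [base-circle involute, m = 4.113, 34T]
pitch radius r_p = m·N/2 = 4.113·34/2 = 69.921000
base radius r_b = r_p·cos α = 69.921000·cos 22.496° = 64.600449
roll angle φ = 37.359° = 0.65203756 rad
x = r_b·(cos φ + φ·sin φ) = 76.907489
y = r_b·(sin φ − φ·cos φ) = 5.719451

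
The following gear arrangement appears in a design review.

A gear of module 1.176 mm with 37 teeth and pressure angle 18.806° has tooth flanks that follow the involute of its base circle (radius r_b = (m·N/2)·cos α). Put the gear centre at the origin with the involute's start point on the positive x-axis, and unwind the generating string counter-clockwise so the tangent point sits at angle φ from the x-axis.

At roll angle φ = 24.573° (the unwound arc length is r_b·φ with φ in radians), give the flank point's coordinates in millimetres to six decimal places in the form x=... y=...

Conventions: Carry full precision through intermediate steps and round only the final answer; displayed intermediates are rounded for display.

class = single-mesh tooth geometry [base-circle involute, m = 1.176, 37T]
pitch radius r_p = m·N/2 = 1.176·37/2 = 21.756000
base radius r_b = r_p·cos α = 21.756000·cos 18.806° = 20.594567
roll angle φ = 24.573° = 0.42887976 rad
x = r_b·(cos φ + φ·sin φ) = 22.402416
y = r_b·(sin φ − φ·cos φ) = 0.531653

x=22.402416 y=0.531653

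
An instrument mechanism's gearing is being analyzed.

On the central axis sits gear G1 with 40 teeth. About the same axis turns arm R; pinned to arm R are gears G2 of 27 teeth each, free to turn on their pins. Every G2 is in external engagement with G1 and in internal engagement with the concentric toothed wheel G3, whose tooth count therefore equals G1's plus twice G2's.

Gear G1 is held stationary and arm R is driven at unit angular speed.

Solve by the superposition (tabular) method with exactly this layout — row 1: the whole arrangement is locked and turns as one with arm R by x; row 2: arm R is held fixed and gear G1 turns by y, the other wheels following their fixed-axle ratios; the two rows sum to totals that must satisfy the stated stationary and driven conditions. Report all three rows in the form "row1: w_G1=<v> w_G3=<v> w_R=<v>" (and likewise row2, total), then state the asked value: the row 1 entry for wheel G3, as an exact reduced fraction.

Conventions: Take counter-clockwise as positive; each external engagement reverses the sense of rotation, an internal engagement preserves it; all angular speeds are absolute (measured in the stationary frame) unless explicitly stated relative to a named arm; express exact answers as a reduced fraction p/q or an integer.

row1: w_G1=1 w_G3=1 w_R=1
row2: w_G1=-1 w_G3=20/47 w_R=0
total: w_G1=0 w_G3=67/47 w_R=1
asked value: 1

class = planetary set [G3 = 40+2·27 = 94; Willis about the carrier]
row 1 — lock + rotate with arm: ω_sun = ω_ring = ω_arm = x
row 2: sun turns y, ring = −(40/94)·y, arm 0
boundary: total ω_sun = x + y = 0 and total ω_arm = x = 1  ⇒  y = -1, x = 1
row 2 ring = −(40/94)·(-1) = 20/47
totals (row 1 + row 2): sun 1 + (-1) = 0, ring 1 + 20/47 = 67/47, arm 1 + 0 = 1
asked cell (row1, ring) = 1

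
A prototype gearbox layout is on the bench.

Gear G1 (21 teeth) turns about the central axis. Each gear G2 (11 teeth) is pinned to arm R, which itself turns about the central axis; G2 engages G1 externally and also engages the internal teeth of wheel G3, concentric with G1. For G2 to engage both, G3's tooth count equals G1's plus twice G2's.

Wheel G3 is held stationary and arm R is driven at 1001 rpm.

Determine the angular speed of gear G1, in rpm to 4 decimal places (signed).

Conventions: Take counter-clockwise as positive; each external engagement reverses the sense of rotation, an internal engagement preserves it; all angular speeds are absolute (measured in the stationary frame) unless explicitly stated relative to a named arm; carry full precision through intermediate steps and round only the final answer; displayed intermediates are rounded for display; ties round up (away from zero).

+3050.6667 rpm

planetary set (21T centre, 11T on arm, 43T internal) — Willis relation
normalise by the input: solve with ω_arm = 1, then scale by 1001 rpm
ring teeth: 21 + 2·11 = 43
21(ω_sun−ω_arm) = −43(ω_ring−ω_arm),  ω_ring = 0, ω_arm = 1
ω_sun = 1 − (43/21)(0−1) = 64/21
scale: ω_sun = 64/21 × 1001 rpm = +3050.6667 rpm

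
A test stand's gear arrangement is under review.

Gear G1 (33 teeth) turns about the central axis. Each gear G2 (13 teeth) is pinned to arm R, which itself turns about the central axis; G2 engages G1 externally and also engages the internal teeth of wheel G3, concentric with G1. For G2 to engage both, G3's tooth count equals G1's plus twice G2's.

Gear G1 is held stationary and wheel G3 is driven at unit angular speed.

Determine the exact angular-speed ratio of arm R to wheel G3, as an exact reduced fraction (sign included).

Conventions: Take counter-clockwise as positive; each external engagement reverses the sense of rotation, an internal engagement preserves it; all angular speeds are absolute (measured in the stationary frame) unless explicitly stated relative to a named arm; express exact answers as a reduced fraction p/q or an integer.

59/92

class = planetary set [G3 = 33+2·13 = 59; Willis about the carrier]
ring teeth: 33 + 2·13 = 59
33(ω_sun−ω_arm) = −59(ω_ring−ω_arm),  ω_sun = 0, ω_ring = 1
33(0−ω_arm) = −59(1−ω_arm)  ⇒  92·ω_arm = 59  ⇒  ω_arm = 59/92
ω_out/ω_in = 59/92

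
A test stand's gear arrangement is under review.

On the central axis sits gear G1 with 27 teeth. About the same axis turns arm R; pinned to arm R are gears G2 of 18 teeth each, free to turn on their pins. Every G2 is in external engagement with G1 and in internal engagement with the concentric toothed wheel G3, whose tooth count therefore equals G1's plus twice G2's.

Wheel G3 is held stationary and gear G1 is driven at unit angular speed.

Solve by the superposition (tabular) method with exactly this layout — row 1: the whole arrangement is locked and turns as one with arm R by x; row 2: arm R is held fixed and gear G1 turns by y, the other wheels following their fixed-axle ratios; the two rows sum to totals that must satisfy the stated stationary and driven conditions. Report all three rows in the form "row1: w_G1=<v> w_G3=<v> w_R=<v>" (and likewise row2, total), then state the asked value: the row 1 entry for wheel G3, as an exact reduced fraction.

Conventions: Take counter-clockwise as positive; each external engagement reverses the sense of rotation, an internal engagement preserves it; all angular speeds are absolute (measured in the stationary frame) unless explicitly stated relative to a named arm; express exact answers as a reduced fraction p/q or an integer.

planetary set (27T centre, 18T on arm, 63T internal) — Willis relation
superposition row 1 [locked train]: every member turns x
row 2 — arm fixed, fixed-axis ratios: sun y, ring −(27/63)·y, arm 0
boundary: total ω_ring = x − (27/63)·y = 0 and total ω_sun = x + y = 1  ⇒  y = 7/10, x = 3/10
row 2 ring = −(27/63)·7/10 = -3/10
totals (row 1 + row 2): sun 3/10 + 7/10 = 1, ring 3/10 + (-3/10) = 0, arm 3/10 + 0 = 3/10
asked cell (row1, ring) = 3/10

row1: w_G1=3/10 w_G3=3/10 w_R=3/10
row2: w_G1=7/10 w_G3=-3/10 w_R=0
total: w_G1=1 w_G3=0 w_R=3/10
asked value: 3/10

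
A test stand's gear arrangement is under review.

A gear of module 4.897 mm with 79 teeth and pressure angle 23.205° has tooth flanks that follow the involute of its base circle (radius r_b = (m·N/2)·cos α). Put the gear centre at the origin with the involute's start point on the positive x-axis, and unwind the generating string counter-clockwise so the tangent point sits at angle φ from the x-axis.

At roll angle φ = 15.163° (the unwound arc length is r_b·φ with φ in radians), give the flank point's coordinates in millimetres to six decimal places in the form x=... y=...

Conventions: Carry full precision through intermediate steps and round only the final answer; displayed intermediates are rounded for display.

x=183.900155 y=1.090717

class = single-mesh tooth geometry [base-circle involute, m = 4.897, 79T]
pitch radius r_p = m·N/2 = 4.897·79/2 = 193.431500
base radius r_b = r_p·cos α = 193.431500·cos 23.205° = 177.783077
roll angle φ = 15.163° = 0.26464427 rad
x = r_b·(cos φ + φ·sin φ) = 183.900155
y = r_b·(sin φ − φ·cos φ) = 1.090717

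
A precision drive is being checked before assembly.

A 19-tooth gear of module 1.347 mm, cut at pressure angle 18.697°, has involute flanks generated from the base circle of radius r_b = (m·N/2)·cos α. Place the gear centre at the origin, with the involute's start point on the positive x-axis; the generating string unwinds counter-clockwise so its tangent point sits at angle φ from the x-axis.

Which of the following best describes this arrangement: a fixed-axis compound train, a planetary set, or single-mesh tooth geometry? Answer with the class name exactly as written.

topology: single-mesh involute geometry — m = 1.347, N = 19
classification: single-mesh tooth geometry

single-mesh tooth geometry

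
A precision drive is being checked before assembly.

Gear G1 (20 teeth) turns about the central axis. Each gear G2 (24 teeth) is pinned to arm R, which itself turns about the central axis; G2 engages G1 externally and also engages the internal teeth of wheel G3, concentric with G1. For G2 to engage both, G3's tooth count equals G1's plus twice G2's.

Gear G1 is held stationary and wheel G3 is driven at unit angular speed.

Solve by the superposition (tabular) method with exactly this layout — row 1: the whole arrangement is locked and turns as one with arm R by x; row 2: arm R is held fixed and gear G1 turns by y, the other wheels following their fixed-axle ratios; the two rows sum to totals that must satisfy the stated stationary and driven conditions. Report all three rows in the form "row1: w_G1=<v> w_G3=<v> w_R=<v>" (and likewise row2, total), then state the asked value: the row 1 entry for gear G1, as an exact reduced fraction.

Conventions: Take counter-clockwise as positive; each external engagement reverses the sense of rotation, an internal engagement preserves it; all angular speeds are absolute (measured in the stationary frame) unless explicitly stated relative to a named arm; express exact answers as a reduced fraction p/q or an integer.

class = planetary set [G3 = 20+2·24 = 68; Willis about the carrier]
row 1 (train locked, turned with arm): all members turn x
superposition row 2 [arm held]: sun y, ring −(20/68)·y, arm 0
boundary: total ω_sun = x + y = 0 and total ω_ring = x − (20/68)·y = 1  ⇒  y = -17/22, x = 17/22
row 2 ring = −(20/68)·(-17/22) = 5/22
totals (row 1 + row 2): sun 17/22 + (-17/22) = 0, ring 17/22 + 5/22 = 1, arm 17/22 + 0 = 17/22
asked cell (row1, sun) = 17/22

row1: w_G1=17/22 w_G3=17/22 w_R=17/22
row2: w_G1=-17/22 w_G3=5/22 w_R=0
total: w_G1=0 w_G3=1 w_R=17/22
asked value: 17/22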